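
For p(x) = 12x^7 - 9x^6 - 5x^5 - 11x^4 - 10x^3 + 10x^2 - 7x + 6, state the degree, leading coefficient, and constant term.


Highest power of x is 7, with coefficient 12. Constant term is 6.
Degree = 7, leading coefficient = 12, constant term = 6


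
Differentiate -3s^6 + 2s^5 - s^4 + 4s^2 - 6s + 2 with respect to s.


Apply the power rule term by term:
  d/ds(-3s^6) = -18s^5
  d/ds(2s^5) = 10s^4
  d/ds(-s^4) = -4s^3
  d/ds(4s^2) = 8s
  d/ds(-6s) = -6
  d/ds(2) = 0
p'(s) = -18s^5 + 10s^4 - 4s^3 + 8s - 6


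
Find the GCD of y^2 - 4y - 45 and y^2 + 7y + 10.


Factor each:
  y^2 - 4y - 45 = (y + 5)(y - 9)
  y^2 + 7y + 10 = (y + 5)(y + 2)
Common monic factor: y + 5


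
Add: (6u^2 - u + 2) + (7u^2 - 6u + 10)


Align terms by degree and add:
  6u^2 - u + 2
+ 7u^2 - 6u + 10
= 13u^2 - 7u + 12


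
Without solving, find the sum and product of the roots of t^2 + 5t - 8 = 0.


For at^2+bt+c=0: sum = -b/a, product = c/a.
a=1, b=5, c=-8
Sum = -(5)/1 = -5
Product = (-8)/1 = -8


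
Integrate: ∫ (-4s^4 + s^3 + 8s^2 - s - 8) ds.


Reverse power rule on each term:
  ∫ -4s^4 ds = -(4/5)s^5
  ∫ s^3 ds = (1/4)s^4
  ∫ 8s^2 ds = (8/3)s^3
  ∫ -s ds = -(1/2)s^2
  ∫ -8 ds = -8s
F(s) = -(4/5)s^5 + (1/4)s^4 + (8/3)s^3 - (1/2)s^2 - 8s + C


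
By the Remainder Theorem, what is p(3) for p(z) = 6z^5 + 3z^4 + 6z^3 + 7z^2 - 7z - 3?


By the Remainder Theorem, the remainder equals p(3):
  6*(3)^5 = 1458
  3*(3)^4 = 243
  6*(3)^3 = 162
  7*(3)^2 = 63
  -7*(3)^1 = -21
  constant: -3
Sum: 1458 + 243 + 162 + 63 - 21 - 3 = 1902


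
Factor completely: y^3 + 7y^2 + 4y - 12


Try integer roots (divisors of -12). y=-6: p(-6)=0.
Divide out (y + 6): quotient is y^2 + y - 2.
Factor the quadratic: (y - 1)(y + 2)
Result: (y + 6)(y - 1)(y + 2)


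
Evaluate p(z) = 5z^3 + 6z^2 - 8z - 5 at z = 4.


Using direct substitution:
  5 * (4)^3 = 320
  6 * (4)^2 = 96
  -8 * (4)^1 = -32
  constant: -5
Sum = 320 + 96 - 32 - 5 = 379


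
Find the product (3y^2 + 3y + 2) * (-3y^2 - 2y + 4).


Distribute each term of the first polynomial:
  (3y^2)(-3y^2 - 2y + 4) = -9y^4 - 6y^3 + 12y^2
  (3y)(-3y^2 - 2y + 4) = -9y^3 - 6y^2 + 12y
  (2)(-3y^2 - 2y + 4) = -6y^2 - 4y + 8
Sum: -9y^4 - 15y^3 + 8y + 8


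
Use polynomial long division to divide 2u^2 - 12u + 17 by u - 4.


(2u^2 - 12u + 17) / (u - 4)
Step 1: 2u * (u - 4) = 2u^2 - 8u; subtract.
Step 2: -4 * (u - 4) = -4u + 16; subtract.
Quotient: 2u - 4, Remainder: 1


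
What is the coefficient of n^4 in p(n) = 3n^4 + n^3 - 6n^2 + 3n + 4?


Read off the coefficient of n^4: 3


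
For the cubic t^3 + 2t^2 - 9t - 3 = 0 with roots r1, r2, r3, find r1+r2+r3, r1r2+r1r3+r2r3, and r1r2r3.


Monic cubic t^3+bt^2+ct+d=0: sum=-b, pairwise sum=c, product=-d.
b=2, c=-9, d=-3
r1+r2+r3 = -2
r1r2+r1r3+r2r3 = -9
r1r2r3 = 3


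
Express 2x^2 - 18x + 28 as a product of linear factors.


Roots satisfy r1 + r2 = -b/a = 9 and r1*r2 = c/a = 14.
So r1 = 7, r2 = 2.
2x^2 - 18x + 28 = 2(x - r1)(x - r2) = 2(x - 7)(x - 2)


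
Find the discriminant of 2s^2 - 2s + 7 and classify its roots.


D = b^2 - 4ac = (-2)^2 - 4(2)(7) = 4 - 56 = -52
Since D < 0: two complex conjugate roots (no real roots)


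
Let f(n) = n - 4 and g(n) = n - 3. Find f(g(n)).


Substitute g(n) into f:
f(g(n)) = 1*(n - 3) + (-4)
Expand and combine: n - 7


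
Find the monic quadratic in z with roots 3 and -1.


p(z) = (z - 3)(z + 1)
Expand: z^2 - 2z - 3


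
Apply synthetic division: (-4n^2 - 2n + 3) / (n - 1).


Synthetic division with c = 1. Coefficients: -4, -2, 3
Bring down -4.
  -4 * 1 = -4; -4 - 2 = -6
  -6 * 1 = -6; -6 + 3 = -3
Quotient: -4n - 6, Remainder: -3


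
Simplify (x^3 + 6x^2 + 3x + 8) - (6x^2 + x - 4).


Distribute the minus sign:
  (x^3 + 6x^2 + 3x + 8)
- (6x^2 + x - 4)
Negate second polynomial: -6x^2 - x + 4
Add: x^3 + 2x + 12


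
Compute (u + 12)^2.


Expand (u + 12)^2 by repeated multiplication:
= u^2 + 24u + 144


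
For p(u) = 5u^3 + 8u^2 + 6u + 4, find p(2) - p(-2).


p(2) = 88
p(-2) = -16
p(2) - p(-2) = 88 + 16 = 104


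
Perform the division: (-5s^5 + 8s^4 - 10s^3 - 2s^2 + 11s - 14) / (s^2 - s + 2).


(-5s^5 + 8s^4 - 10s^3 - 2s^2 + 11s - 14) / (s^2 - s + 2)
Step 1: -5s^3 * (s^2 - s + 2) = -5s^5 + 5s^4 - 10s^3; subtract.
Step 2: 3s^2 * (s^2 - s + 2) = 3s^4 - 3s^3 + 6s^2; subtract.
Step 3: 3s * (s^2 - s + 2) = 3s^3 - 3s^2 + 6s; subtract.
Step 4: -5 * (s^2 - s + 2) = -5s^2 + 5s - 10; subtract.
Quotient: -5s^3 + 3s^2 + 3s - 5, Remainder: -4


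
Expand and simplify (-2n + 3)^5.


Expand (-2n + 3)^5 by repeated multiplication:
  (-2n + 3)^2 = 4n^2 - 12n + 9
  (-2n + 3)^3 = -8n^3 + 36n^2 - 54n + 27
  (-2n + 3)^4 = 16n^4 - 96n^3 + 216n^2 - 216n + 81
= -32n^5 + 240n^4 - 720n^3 + 1080n^2 - 810n + 243


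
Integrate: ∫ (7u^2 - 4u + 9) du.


Reverse power rule on each term:
  ∫ 7u^2 du = (7/3)u^3
  ∫ -4u du = -2u^2
  ∫ 9 du = 9u
F(u) = (7/3)u^3 - 2u^2 + 9u + C


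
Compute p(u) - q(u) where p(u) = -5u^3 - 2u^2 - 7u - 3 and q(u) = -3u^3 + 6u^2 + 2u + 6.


Distribute the minus sign:
  (-5u^3 - 2u^2 - 7u - 3)
- (-3u^3 + 6u^2 + 2u + 6)
Negate second polynomial: 3u^3 - 6u^2 - 2u - 6
Add: -2u^3 - 8u^2 - 9u - 9


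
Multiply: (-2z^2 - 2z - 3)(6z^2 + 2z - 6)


Distribute each term of the first polynomial:
  (-2z^2)(6z^2 + 2z - 6) = -12z^4 - 4z^3 + 12z^2
  (-2z)(6z^2 + 2z - 6) = -12z^3 - 4z^2 + 12z
  (-3)(6z^2 + 2z - 6) = -18z^2 - 6z + 18
Sum: -12z^4 - 16z^3 - 10z^2 + 6z + 18


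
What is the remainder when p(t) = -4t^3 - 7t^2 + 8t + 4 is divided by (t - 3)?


By the Remainder Theorem, the remainder equals p(3):
  -4*(3)^3 = -108
  -7*(3)^2 = -63
  8*(3)^1 = 24
  constant: 4
Sum: -108 - 63 + 24 + 4 = -143


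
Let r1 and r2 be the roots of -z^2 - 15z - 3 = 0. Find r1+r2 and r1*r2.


For az^2+bz+c=0: sum = -b/a, product = c/a.
a=-1, b=-15, c=-3
Sum = -(-15)/-1 = -15
Product = (-3)/-1 = 3


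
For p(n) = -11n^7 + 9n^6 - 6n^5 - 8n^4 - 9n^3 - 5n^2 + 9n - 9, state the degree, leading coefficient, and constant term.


Highest power of n is 7, with coefficient -11. Constant term is -9.
Degree = 7, leading coefficient = -11, constant term = -9


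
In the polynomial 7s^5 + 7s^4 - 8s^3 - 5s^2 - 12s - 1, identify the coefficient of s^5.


Read off the coefficient of s^5: 7


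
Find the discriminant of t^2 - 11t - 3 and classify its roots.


D = b^2 - 4ac = (-11)^2 - 4(1)(-3) = 121 + 12 = 133
Since D > 0: two distinct irrational roots


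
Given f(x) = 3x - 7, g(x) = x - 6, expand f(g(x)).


Substitute g(x) into f:
f(g(x)) = 3*(x - 6) + (-7)
Expand and combine: 3x - 25


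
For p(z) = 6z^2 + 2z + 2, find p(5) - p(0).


p(5) = 162
p(0) = 2
p(5) - p(0) = 162 - 2 = 160


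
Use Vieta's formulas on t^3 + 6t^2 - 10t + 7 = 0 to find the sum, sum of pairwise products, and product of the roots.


Monic cubic t^3+bt^2+ct+d=0: sum=-b, pairwise sum=c, product=-d.
b=6, c=-10, d=7
r1+r2+r3 = -6
r1r2+r1r3+r2r3 = -10
r1r2r3 = -7


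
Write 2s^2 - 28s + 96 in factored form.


Roots satisfy r1 + r2 = -b/a = 14 and r1*r2 = c/a = 48.
So r1 = 8, r2 = 6.
2s^2 - 28s + 96 = 2(s - r1)(s - r2) = 2(s - 8)(s - 6)


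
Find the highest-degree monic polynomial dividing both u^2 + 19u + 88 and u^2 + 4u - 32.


Factor each:
  u^2 + 19u + 88 = (u + 8)(u + 11)
  u^2 + 4u - 32 = (u + 8)(u - 4)
Common monic factor: u + 8


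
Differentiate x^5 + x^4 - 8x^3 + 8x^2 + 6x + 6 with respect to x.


Apply the power rule term by term:
  d/dx(x^5) = 5x^4
  d/dx(x^4) = 4x^3
  d/dx(-8x^3) = -24x^2
  d/dx(8x^2) = 16x
  d/dx(6x) = 6
  d/dx(6) = 0
p'(x) = 5x^4 + 4x^3 - 24x^2 + 16x + 6


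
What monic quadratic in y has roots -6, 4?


p(y) = (y + 6)(y - 4)
Expand: y^2 + 2y - 24


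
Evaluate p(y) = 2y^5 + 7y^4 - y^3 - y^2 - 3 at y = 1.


Using direct substitution:
  2 * (1)^5 = 2
  7 * (1)^4 = 7
  -1 * (1)^3 = -1
  -1 * (1)^2 = -1
  0 * (1)^1 = 0
  constant: -3
Sum = 2 + 7 - 1 - 1 + 0 - 3 = 4


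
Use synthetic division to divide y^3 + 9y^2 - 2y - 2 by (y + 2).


Synthetic division with c = -2. Coefficients: 1, 9, -2, -2
Bring down 1.
  1 * -2 = -2; -2 + 9 = 7
  7 * -2 = -14; -14 - 2 = -16
  -16 * -2 = 32; 32 - 2 = 30
Quotient: y^2 + 7y - 16, Remainder: 30


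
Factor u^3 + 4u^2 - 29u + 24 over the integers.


Try integer roots (divisors of 24). u=3: p(3)=0.
Divide out (u - 3): quotient is u^2 + 7u - 8.
Factor the quadratic: (u - 1)(u + 8)
Result: (u - 3)(u - 1)(u + 8)


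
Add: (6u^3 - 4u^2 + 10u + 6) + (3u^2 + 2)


Align terms by degree and add:
  6u^3 - 4u^2 + 10u + 6
+ 3u^2 + 2
= 6u^3 - u^2 + 10u + 8


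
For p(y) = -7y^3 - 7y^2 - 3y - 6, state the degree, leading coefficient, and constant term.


Highest power of y is 3, with coefficient -7. Constant term is -6.
Degree = 3, leading coefficient = -7, constant term = -6


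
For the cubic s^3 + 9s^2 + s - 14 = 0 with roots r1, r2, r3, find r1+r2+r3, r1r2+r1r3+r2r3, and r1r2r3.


Monic cubic s^3+bs^2+cs+d=0: sum=-b, pairwise sum=c, product=-d.
b=9, c=1, d=-14
r1+r2+r3 = -9
r1r2+r1r3+r2r3 = 1
r1r2r3 = 14


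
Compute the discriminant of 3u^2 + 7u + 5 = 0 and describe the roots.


D = b^2 - 4ac = (7)^2 - 4(3)(5) = 49 - 60 = -11
Since D < 0: two complex conjugate roots (no real roots)


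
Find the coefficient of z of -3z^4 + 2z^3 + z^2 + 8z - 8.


Read off the coefficient of z: 8


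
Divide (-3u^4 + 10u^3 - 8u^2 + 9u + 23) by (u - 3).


(-3u^4 + 10u^3 - 8u^2 + 9u + 23) / (u - 3)
Step 1: -3u^3 * (u - 3) = -3u^4 + 9u^3; subtract.
Step 2: u^2 * (u - 3) = u^3 - 3u^2; subtract.
Step 3: -5u * (u - 3) = -5u^2 + 15u; subtract.
Step 4: -6 * (u - 3) = -6u + 18; subtract.
Quotient: -3u^3 + u^2 - 5u - 6, Remainder: 5


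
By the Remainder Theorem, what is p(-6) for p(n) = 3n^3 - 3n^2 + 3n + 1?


By the Remainder Theorem, the remainder equals p(-6):
  3*(-6)^3 = -648
  -3*(-6)^2 = -108
  3*(-6)^1 = -18
  constant: 1
Sum: -648 - 108 - 18 + 1 = -773


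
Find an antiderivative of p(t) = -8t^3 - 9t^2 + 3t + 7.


Reverse power rule on each term:
  ∫ -8t^3 dt = -2t^4
  ∫ -9t^2 dt = -3t^3
  ∫ 3t dt = (3/2)t^2
  ∫ 7 dt = 7t
F(t) = -2t^4 - 3t^3 + (3/2)t^2 + 7t + C


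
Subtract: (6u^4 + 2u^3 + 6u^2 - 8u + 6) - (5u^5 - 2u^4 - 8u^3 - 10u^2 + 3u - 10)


Distribute the minus sign:
  (6u^4 + 2u^3 + 6u^2 - 8u + 6)
- (5u^5 - 2u^4 - 8u^3 - 10u^2 + 3u - 10)
Negate second polynomial: -5u^5 + 2u^4 + 8u^3 + 10u^2 - 3u + 10
Add: -5u^5 + 8u^4 + 10u^3 + 16u^2 - 11u + 16


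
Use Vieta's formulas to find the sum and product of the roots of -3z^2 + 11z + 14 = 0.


For az^2+bz+c=0: sum = -b/a, product = c/a.
a=-3, b=11, c=14
Sum = -(11)/-3 = 11/3
Product = (14)/-3 = -14/3


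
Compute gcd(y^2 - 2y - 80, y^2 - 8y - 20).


Factor each:
  y^2 - 2y - 80 = (y - 10)(y + 8)
  y^2 - 8y - 20 = (y - 10)(y + 2)
Common monic factor: y - 10


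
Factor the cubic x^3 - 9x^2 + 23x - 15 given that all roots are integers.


Try integer roots (divisors of -15). x=3: p(3)=0.
Divide out (x - 3): quotient is x^2 - 6x + 5.
Factor the quadratic: (x - 5)(x - 1)
Result: (x - 3)(x - 5)(x - 1)


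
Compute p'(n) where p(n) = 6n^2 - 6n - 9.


Apply the power rule term by term:
  d/dn(6n^2) = 12n
  d/dn(-6n) = -6
  d/dn(-9) = 0
p'(n) = 12n - 6


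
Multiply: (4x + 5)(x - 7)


Distribute each term of the first polynomial:
  (4x)(x - 7) = 4x^2 - 28x
  (5)(x - 7) = 5x - 35
Sum: 4x^2 - 23x - 35


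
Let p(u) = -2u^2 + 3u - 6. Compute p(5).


Using direct substitution:
  -2 * (5)^2 = -50
  3 * (5)^1 = 15
  constant: -6
Sum = -50 + 15 - 6 = -41


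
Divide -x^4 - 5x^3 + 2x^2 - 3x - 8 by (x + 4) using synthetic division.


Synthetic division with c = -4. Coefficients: -1, -5, 2, -3, -8
Bring down -1.
  -1 * -4 = 4; 4 - 5 = -1
  -1 * -4 = 4; 4 + 2 = 6
  6 * -4 = -24; -24 - 3 = -27
  -27 * -4 = 108; 108 - 8 = 100
Quotient: -x^3 - x^2 + 6x - 27, Remainder: 100


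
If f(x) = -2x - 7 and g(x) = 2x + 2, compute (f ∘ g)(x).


Substitute g(x) into f:
f(g(x)) = -2*(2x + 2) + (-7)
Expand and combine: -4x - 11


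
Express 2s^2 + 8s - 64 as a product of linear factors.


Roots satisfy r1 + r2 = -b/a = -4 and r1*r2 = c/a = -32.
So r1 = 4, r2 = -8.
2s^2 + 8s - 64 = 2(s - r1)(s - r2) = 2(s - 4)(s + 8)


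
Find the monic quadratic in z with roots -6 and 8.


p(z) = (z + 6)(z - 8)
Expand: z^2 - 2z - 48


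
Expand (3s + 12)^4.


Expand (3s + 12)^4 by repeated multiplication:
  (3s + 12)^2 = 9s^2 + 72s + 144
  (3s + 12)^3 = 27s^3 + 324s^2 + 1296s + 1728
= 81s^4 + 1296s^3 + 7776s^2 + 20736s + 20736


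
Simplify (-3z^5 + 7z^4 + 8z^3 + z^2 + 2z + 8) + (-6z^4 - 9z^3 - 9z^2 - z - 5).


Align terms by degree and add:
  -3z^5 + 7z^4 + 8z^3 + z^2 + 2z + 8
  -6z^4 - 9z^3 - 9z^2 - z - 5
= -3z^5 + z^4 - z^3 - 8z^2 + z + 3


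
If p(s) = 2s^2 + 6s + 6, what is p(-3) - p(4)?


p(-3) = 6
p(4) = 62
p(-3) - p(4) = 6 - 62 = -56


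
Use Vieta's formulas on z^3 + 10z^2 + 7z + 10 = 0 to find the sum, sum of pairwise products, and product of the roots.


Monic cubic z^3+bz^2+cz+d=0: sum=-b, pairwise sum=c, product=-d.
b=10, c=7, d=10
r1+r2+r3 = -10
r1r2+r1r3+r2r3 = 7
r1r2r3 = -10


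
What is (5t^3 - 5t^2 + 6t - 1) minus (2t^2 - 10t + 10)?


Distribute the minus sign:
  (5t^3 - 5t^2 + 6t - 1)
- (2t^2 - 10t + 10)
Negate second polynomial: -2t^2 + 10t - 10
Add: 5t^3 - 7t^2 + 16t - 11


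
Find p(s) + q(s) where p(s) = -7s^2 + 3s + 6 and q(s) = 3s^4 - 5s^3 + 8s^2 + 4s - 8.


Align terms by degree and add:
  -7s^2 + 3s + 6
+ 3s^4 - 5s^3 + 8s^2 + 4s - 8
= 3s^4 - 5s^3 + s^2 + 7s - 2


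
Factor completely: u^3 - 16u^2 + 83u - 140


Try integer roots (divisors of -140). u=5: p(5)=0.
Divide out (u - 5): quotient is u^2 - 11u + 28.
Factor the quadratic: (u - 4)(u - 7)
Result: (u - 5)(u - 4)(u - 7)


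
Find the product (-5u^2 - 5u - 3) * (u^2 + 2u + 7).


Distribute each term of the first polynomial:
  (-5u^2)(u^2 + 2u + 7) = -5u^4 - 10u^3 - 35u^2
  (-5u)(u^2 + 2u + 7) = -5u^3 - 10u^2 - 35u
  (-3)(u^2 + 2u + 7) = -3u^2 - 6u - 21
Sum: -5u^4 - 15u^3 - 48u^2 - 41u - 21


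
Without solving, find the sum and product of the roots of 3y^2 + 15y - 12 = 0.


For ay^2+by+c=0: sum = -b/a, product = c/a.
a=3, b=15, c=-12
Sum = -(15)/3 = -5
Product = (-12)/3 = -4


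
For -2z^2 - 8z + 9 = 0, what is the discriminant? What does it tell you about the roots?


D = b^2 - 4ac = (-8)^2 - 4(-2)(9) = 64 + 72 = 136
Since D > 0: two distinct irrational roots


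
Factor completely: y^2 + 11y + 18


Roots satisfy r1 + r2 = -b/a = -11 and r1*r2 = c/a = 18.
So r1 = -9, r2 = -2.
y^2 + 11y + 18 = (y - r1)(y - r2) = (y + 9)(y + 2)


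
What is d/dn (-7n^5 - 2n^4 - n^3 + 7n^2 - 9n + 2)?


Apply the power rule term by term:
  d/dn(-7n^5) = -35n^4
  d/dn(-2n^4) = -8n^3
  d/dn(-n^3) = -3n^2
  d/dn(7n^2) = 14n
  d/dn(-9n) = -9
  d/dn(2) = 0
p'(n) = -35n^4 - 8n^3 - 3n^2 + 14n - 9


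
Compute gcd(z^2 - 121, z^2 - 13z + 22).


Factor each:
  z^2 - 121 = (z - 11)(z + 11)
  z^2 - 13z + 22 = (z - 11)(z - 2)
Common monic factor: z - 11


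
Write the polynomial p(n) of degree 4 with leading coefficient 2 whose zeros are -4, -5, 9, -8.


p(n) = 2(n + 4)(n + 5)(n - 9)(n + 8)
Expand: 2n^4 + 16n^3 - 122n^2 - 1336n - 2880


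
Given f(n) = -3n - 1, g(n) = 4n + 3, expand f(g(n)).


Substitute g(n) into f:
f(g(n)) = -3*(4n + 3) + (-1)
Expand and combine: -12n - 10


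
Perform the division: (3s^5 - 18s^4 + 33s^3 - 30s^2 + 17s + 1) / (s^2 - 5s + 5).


(3s^5 - 18s^4 + 33s^3 - 30s^2 + 17s + 1) / (s^2 - 5s + 5)
Step 1: 3s^3 * (s^2 - 5s + 5) = 3s^5 - 15s^4 + 15s^3; subtract.
Step 2: -3s^2 * (s^2 - 5s + 5) = -3s^4 + 15s^3 - 15s^2; subtract.
Step 3: 3s * (s^2 - 5s + 5) = 3s^3 - 15s^2 + 15s; subtract.
Step 4: 0 * (s^2 - 5s + 5) = 0; subtract.
Quotient: 3s^3 - 3s^2 + 3s, Remainder: 2s + 1


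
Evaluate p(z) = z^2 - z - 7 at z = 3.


Using direct substitution:
  1 * (3)^2 = 9
  -1 * (3)^1 = -3
  constant: -7
Sum = 9 - 3 - 7 = -1


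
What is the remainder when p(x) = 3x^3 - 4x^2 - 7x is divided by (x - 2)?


By the Remainder Theorem, the remainder equals p(2):
  3*(2)^3 = 24
  -4*(2)^2 = -16
  -7*(2)^1 = -14
  constant: 0
Sum: 24 - 16 - 14 + 0 = -6


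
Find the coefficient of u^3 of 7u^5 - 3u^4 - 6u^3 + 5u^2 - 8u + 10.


Read off the coefficient of u^3: -6


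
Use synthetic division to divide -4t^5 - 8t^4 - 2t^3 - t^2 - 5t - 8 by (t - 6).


Synthetic division with c = 6. Coefficients: -4, -8, -2, -1, -5, -8
Bring down -4.
  -4 * 6 = -24; -24 - 8 = -32
  -32 * 6 = -192; -192 - 2 = -194
  -194 * 6 = -1164; -1164 - 1 = -1165
  -1165 * 6 = -6990; -6990 - 5 = -6995
  -6995 * 6 = -41970; -41970 - 8 = -41978
Quotient: -4t^4 - 32t^3 - 194t^2 - 1165t - 6995, Remainder: -41978


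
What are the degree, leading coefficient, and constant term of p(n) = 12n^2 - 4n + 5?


Highest power of n is 2, with coefficient 12. Constant term is 5.
Degree = 2, leading coefficient = 12, constant term = 5


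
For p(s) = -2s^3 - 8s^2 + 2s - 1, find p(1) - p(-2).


p(1) = -9
p(-2) = -21
p(1) - p(-2) = -9 + 21 = 12


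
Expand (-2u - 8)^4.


Expand (-2u - 8)^4 by repeated multiplication:
  (-2u - 8)^2 = 4u^2 + 32u + 64
  (-2u - 8)^3 = -8u^3 - 96u^2 - 384u - 512
= 16u^4 + 256u^3 + 1536u^2 + 4096u + 4096


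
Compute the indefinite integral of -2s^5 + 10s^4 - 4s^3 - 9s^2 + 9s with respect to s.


Reverse power rule on each term:
  ∫ -2s^5 ds = -(1/3)s^6
  ∫ 10s^4 ds = 2s^5
  ∫ -4s^3 ds = -s^4
  ∫ -9s^2 ds = -3s^3
  ∫ 9s ds = (9/2)s^2
F(s) = -(1/3)s^6 + 2s^5 - s^4 - 3s^3 + (9/2)s^2 + C


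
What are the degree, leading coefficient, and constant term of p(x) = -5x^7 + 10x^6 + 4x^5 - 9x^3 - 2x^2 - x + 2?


Highest power of x is 7, with coefficient -5. Constant term is 2.
Degree = 7, leading coefficient = -5, constant term = 2


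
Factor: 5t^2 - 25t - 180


Roots satisfy r1 + r2 = -b/a = 5 and r1*r2 = c/a = -36.
So r1 = 9, r2 = -4.
5t^2 - 25t - 180 = 5(t - r1)(t - r2) = 5(t - 9)(t + 4)


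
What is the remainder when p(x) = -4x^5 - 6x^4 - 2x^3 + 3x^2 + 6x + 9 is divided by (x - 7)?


By the Remainder Theorem, the remainder equals p(7):
  -4*(7)^5 = -67228
  -6*(7)^4 = -14406
  -2*(7)^3 = -686
  3*(7)^2 = 147
  6*(7)^1 = 42
  constant: 9
Sum: -67228 - 14406 - 686 + 147 + 42 + 9 = -82122


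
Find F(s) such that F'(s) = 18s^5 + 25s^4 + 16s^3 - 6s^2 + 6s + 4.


Reverse power rule on each term:
  ∫ 18s^5 ds = 3s^6
  ∫ 25s^4 ds = 5s^5
  ∫ 16s^3 ds = 4s^4
  ∫ -6s^2 ds = -2s^3
  ∫ 6s ds = 3s^2
  ∫ 4 ds = 4s
F(s) = 3s^6 + 5s^5 + 4s^4 - 2s^3 + 3s^2 + 4s + C


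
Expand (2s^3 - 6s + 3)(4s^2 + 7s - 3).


Distribute each term of the first polynomial:
  (2s^3)(4s^2 + 7s - 3) = 8s^5 + 14s^4 - 6s^3
  (-6s)(4s^2 + 7s - 3) = -24s^3 - 42s^2 + 18s
  (3)(4s^2 + 7s - 3) = 12s^2 + 21s - 9
Sum: 8s^5 + 14s^4 - 30s^3 - 30s^2 + 39s - 9


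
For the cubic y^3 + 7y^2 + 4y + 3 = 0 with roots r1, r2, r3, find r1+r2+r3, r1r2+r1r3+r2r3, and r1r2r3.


Monic cubic y^3+by^2+cy+d=0: sum=-b, pairwise sum=c, product=-d.
b=7, c=4, d=3
r1+r2+r3 = -7
r1r2+r1r3+r2r3 = 4
r1r2r3 = -3


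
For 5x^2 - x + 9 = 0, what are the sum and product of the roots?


For ax^2+bx+c=0: sum = -b/a, product = c/a.
a=5, b=-1, c=9
Sum = -(-1)/5 = 1/5
Product = (9)/5 = 9/5


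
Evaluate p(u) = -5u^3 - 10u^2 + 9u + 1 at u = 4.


Using direct substitution:
  -5 * (4)^3 = -320
  -10 * (4)^2 = -160
  9 * (4)^1 = 36
  constant: 1
Sum = -320 - 160 + 36 + 1 = -443


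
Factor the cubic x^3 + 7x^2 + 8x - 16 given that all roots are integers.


Try integer roots (divisors of -16). x=-4: p(-4)=0.
Divide out (x + 4): quotient is x^2 + 3x - 4.
Factor the quadratic: (x + 4)(x - 1)
Result: (x + 4)(x + 4)(x - 1)


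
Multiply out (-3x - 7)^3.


Expand (-3x - 7)^3 by repeated multiplication:
  (-3x - 7)^2 = 9x^2 + 42x + 49
= -27x^3 - 189x^2 - 441x - 343


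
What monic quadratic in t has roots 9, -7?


p(t) = (t - 9)(t + 7)
Expand: t^2 - 2t - 63


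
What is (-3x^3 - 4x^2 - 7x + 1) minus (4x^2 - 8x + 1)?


Distribute the minus sign:
  (-3x^3 - 4x^2 - 7x + 1)
- (4x^2 - 8x + 1)
Negate second polynomial: -4x^2 + 8x - 1
Add: -3x^3 - 8x^2 + x


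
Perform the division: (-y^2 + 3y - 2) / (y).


(-y^2 + 3y - 2) / (y)
Step 1: -y * (y) = -y^2; subtract.
Step 2: 3 * (y) = 3y; subtract.
Quotient: -y + 3, Remainder: -2


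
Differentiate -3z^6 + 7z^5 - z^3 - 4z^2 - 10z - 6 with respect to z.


Apply the power rule term by term:
  d/dz(-3z^6) = -18z^5
  d/dz(7z^5) = 35z^4
  d/dz(-z^3) = -3z^2
  d/dz(-4z^2) = -8z
  d/dz(-10z) = -10
  d/dz(-6) = 0
p'(z) = -18z^5 + 35z^4 - 3z^2 - 8z - 10


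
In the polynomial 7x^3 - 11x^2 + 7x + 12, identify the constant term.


Read off the constant term: 12


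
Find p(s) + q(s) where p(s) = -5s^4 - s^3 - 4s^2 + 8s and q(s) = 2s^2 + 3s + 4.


Align terms by degree and add:
  -5s^4 - s^3 - 4s^2 + 8s
+ 2s^2 + 3s + 4
= -5s^4 - s^3 - 2s^2 + 11s + 4


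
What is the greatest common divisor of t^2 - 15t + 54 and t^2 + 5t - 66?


Factor each:
  t^2 - 15t + 54 = (t - 6)(t - 9)
  t^2 + 5t - 66 = (t - 6)(t + 11)
Common monic factor: t - 6


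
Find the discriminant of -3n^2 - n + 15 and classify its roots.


D = b^2 - 4ac = (-1)^2 - 4(-3)(15) = 1 + 180 = 181
Since D > 0: two distinct irrational roots


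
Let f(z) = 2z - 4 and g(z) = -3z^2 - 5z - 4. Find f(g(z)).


Substitute g(z) into f:
f(g(z)) = 2*(-3z^2 - 5z - 4) + (-4)
Expand and combine: -6z^2 - 10z - 12


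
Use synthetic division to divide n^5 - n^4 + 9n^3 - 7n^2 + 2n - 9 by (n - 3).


Synthetic division with c = 3. Coefficients: 1, -1, 9, -7, 2, -9
Bring down 1.
  1 * 3 = 3; 3 - 1 = 2
  2 * 3 = 6; 6 + 9 = 15
  15 * 3 = 45; 45 - 7 = 38
  38 * 3 = 114; 114 + 2 = 116
  116 * 3 = 348; 348 - 9 = 339
Quotient: n^4 + 2n^3 + 15n^2 + 38n + 116, Remainder: 339


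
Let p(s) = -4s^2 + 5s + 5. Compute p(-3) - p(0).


p(-3) = -46
p(0) = 5
p(-3) - p(0) = -46 - 5 = -51


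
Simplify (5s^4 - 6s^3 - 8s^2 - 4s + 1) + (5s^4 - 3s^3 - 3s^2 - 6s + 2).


Align terms by degree and add:
  5s^4 - 6s^3 - 8s^2 - 4s + 1
+ 5s^4 - 3s^3 - 3s^2 - 6s + 2
= 10s^4 - 9s^3 - 11s^2 - 10s + 3


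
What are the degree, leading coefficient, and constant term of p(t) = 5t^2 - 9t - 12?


Highest power of t is 2, with coefficient 5. Constant term is -12.
Degree = 2, leading coefficient = 5, constant term = -12


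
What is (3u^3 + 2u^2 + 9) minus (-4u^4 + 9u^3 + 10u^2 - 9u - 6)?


Distribute the minus sign:
  (3u^3 + 2u^2 + 9)
- (-4u^4 + 9u^3 + 10u^2 - 9u - 6)
Negate second polynomial: 4u^4 - 9u^3 - 10u^2 + 9u + 6
Add: 4u^4 - 6u^3 - 8u^2 + 9u + 15


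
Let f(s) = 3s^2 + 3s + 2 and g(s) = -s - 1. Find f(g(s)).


Substitute g(s) into f:
f(g(s)) = 3*(-s - 1)^2 + 3*(-s - 1) + 2
(-s - 1)^2 = s^2 + 2s + 1
Expand and combine: 3s^2 + 3s + 2


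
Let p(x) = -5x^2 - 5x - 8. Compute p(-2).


Using direct substitution:
  -5 * (-2)^2 = -20
  -5 * (-2)^1 = 10
  constant: -8
Sum = -20 + 10 - 8 = -18


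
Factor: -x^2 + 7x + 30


Roots satisfy r1 + r2 = -b/a = 7 and r1*r2 = c/a = -30.
So r1 = 10, r2 = -3.
-x^2 + 7x + 30 = -(x - r1)(x - r2) = -(x - 10)(x + 3)


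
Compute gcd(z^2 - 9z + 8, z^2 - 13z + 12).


Factor each:
  z^2 - 9z + 8 = (z - 1)(z - 8)
  z^2 - 13z + 12 = (z - 1)(z - 12)
Common monic factor: z - 1


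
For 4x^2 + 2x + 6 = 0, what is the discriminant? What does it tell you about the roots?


D = b^2 - 4ac = (2)^2 - 4(4)(6) = 4 - 96 = -92
Since D < 0: two complex conjugate roots (no real roots)


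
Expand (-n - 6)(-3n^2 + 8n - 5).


Distribute each term of the first polynomial:
  (-n)(-3n^2 + 8n - 5) = 3n^3 - 8n^2 + 5n
  (-6)(-3n^2 + 8n - 5) = 18n^2 - 48n + 30
Sum: 3n^3 + 10n^2 - 43n + 30


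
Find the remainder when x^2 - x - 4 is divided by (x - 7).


By the Remainder Theorem, the remainder equals p(7):
  1*(7)^2 = 49
  -1*(7)^1 = -7
  constant: -4
Sum: 49 - 7 - 4 = 38


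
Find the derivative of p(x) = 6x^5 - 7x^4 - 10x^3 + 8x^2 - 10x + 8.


Apply the power rule term by term:
  d/dx(6x^5) = 30x^4
  d/dx(-7x^4) = -28x^3
  d/dx(-10x^3) = -30x^2
  d/dx(8x^2) = 16x
  d/dx(-10x) = -10
  d/dx(8) = 0
p'(x) = 30x^4 - 28x^3 - 30x^2 + 16x - 10


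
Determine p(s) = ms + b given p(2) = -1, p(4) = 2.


p(s) = ms + b. Using p(2)=-1, p(4)=2:
m = (-1 - 2)/(2 - 4) = -3/-2 = 3/2
b = -1 - m*(2) = -1 - 3 = -4
p(s) = (3/2)s - 4


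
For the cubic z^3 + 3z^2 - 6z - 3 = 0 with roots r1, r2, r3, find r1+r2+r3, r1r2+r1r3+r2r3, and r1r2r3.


Monic cubic z^3+bz^2+cz+d=0: sum=-b, pairwise sum=c, product=-d.
b=3, c=-6, d=-3
r1+r2+r3 = -3
r1r2+r1r3+r2r3 = -6
r1r2r3 = 3


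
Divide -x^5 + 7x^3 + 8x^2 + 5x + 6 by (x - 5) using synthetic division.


Synthetic division with c = 5. Coefficients: -1, 0, 7, 8, 5, 6
Bring down -1.
  -1 * 5 = -5; -5 + 0 = -5
  -5 * 5 = -25; -25 + 7 = -18
  -18 * 5 = -90; -90 + 8 = -82
  -82 * 5 = -410; -410 + 5 = -405
  -405 * 5 = -2025; -2025 + 6 = -2019
Quotient: -x^4 - 5x^3 - 18x^2 - 82x - 405, Remainder: -2019


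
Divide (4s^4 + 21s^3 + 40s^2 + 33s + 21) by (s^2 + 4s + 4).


(4s^4 + 21s^3 + 40s^2 + 33s + 21) / (s^2 + 4s + 4)
Step 1: 4s^2 * (s^2 + 4s + 4) = 4s^4 + 16s^3 + 16s^2; subtract.
Step 2: 5s * (s^2 + 4s + 4) = 5s^3 + 20s^2 + 20s; subtract.
Step 3: 4 * (s^2 + 4s + 4) = 4s^2 + 16s + 16; subtract.
Quotient: 4s^2 + 5s + 4, Remainder: -3s + 5


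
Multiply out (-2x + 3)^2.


Expand (-2x + 3)^2 by repeated multiplication:
= 4x^2 - 12x + 9


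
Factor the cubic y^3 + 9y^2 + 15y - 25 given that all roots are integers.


Try integer roots (divisors of -25). y=1: p(1)=0.
Divide out (y - 1): quotient is y^2 + 10y + 25.
Factor the quadratic: (y + 5)(y + 5)
Result: (y - 1)(y + 5)(y + 5)


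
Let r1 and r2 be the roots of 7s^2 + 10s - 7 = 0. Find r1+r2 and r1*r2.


For as^2+bs+c=0: sum = -b/a, product = c/a.
a=7, b=10, c=-7
Sum = -(10)/7 = -10/7
Product = (-7)/7 = -1


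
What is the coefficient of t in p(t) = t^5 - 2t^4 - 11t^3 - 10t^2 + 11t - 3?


Read off the coefficient of t: 11


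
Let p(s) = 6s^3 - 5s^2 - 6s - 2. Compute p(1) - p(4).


p(1) = -7
p(4) = 278
p(1) - p(4) = -7 - 278 = -285


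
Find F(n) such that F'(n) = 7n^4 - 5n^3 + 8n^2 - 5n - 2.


Reverse power rule on each term:
  ∫ 7n^4 dn = (7/5)n^5
  ∫ -5n^3 dn = -(5/4)n^4
  ∫ 8n^2 dn = (8/3)n^3
  ∫ -5n dn = -(5/2)n^2
  ∫ -2 dn = -2n
F(n) = (7/5)n^5 - (5/4)n^4 + (8/3)n^3 - (5/2)n^2 - 2n + C


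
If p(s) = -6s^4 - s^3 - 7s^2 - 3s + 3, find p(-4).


Using direct substitution:
  -6 * (-4)^4 = -1536
  -1 * (-4)^3 = 64
  -7 * (-4)^2 = -112
  -3 * (-4)^1 = 12
  constant: 3
Sum = -1536 + 64 - 112 + 12 + 3 = -1569


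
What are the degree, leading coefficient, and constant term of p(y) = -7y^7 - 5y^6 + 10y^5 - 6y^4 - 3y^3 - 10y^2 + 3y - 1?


Highest power of y is 7, with coefficient -7. Constant term is -1.
Degree = 7, leading coefficient = -7, constant term = -1


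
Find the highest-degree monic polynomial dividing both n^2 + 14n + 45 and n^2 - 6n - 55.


Factor each:
  n^2 + 14n + 45 = (n + 5)(n + 9)
  n^2 - 6n - 55 = (n + 5)(n - 11)
Common monic factor: n + 5


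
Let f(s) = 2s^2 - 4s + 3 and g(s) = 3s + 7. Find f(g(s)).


Substitute g(s) into f:
f(g(s)) = 2*(3s + 7)^2 + (-4)*(3s + 7) + 3
(3s + 7)^2 = 9s^2 + 42s + 49
Expand and combine: 18s^2 + 72s + 73


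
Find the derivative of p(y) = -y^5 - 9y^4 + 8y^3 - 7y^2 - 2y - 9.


Apply the power rule term by term:
  d/dy(-y^5) = -5y^4
  d/dy(-9y^4) = -36y^3
  d/dy(8y^3) = 24y^2
  d/dy(-7y^2) = -14y
  d/dy(-2y) = -2
  d/dy(-9) = 0
p'(y) = -5y^4 - 36y^3 + 24y^2 - 14y - 2


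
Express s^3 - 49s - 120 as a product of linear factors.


Try integer roots (divisors of -120). s=-5: p(-5)=0.
Divide out (s + 5): quotient is s^2 - 5s - 24.
Factor the quadratic: (s - 8)(s + 3)
Result: (s + 5)(s - 8)(s + 3)


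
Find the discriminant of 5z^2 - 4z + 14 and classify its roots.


D = b^2 - 4ac = (-4)^2 - 4(5)(14) = 16 - 280 = -264
Since D < 0: two complex conjugate roots (no real roots)


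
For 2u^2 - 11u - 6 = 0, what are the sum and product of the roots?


For au^2+bu+c=0: sum = -b/a, product = c/a.
a=2, b=-11, c=-6
Sum = -(-11)/2 = 11/2
Product = (-6)/2 = -3


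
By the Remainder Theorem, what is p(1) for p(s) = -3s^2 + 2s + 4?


By the Remainder Theorem, the remainder equals p(1):
  -3*(1)^2 = -3
  2*(1)^1 = 2
  constant: 4
Sum: -3 + 2 + 4 = 3


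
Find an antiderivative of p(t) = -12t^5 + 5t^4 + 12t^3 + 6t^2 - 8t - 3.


Reverse power rule on each term:
  ∫ -12t^5 dt = -2t^6
  ∫ 5t^4 dt = t^5
  ∫ 12t^3 dt = 3t^4
  ∫ 6t^2 dt = 2t^3
  ∫ -8t dt = -4t^2
  ∫ -3 dt = -3t
F(t) = -2t^6 + t^5 + 3t^4 + 2t^3 - 4t^2 - 3t + C


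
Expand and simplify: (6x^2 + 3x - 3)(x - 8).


Distribute each term of the first polynomial:
  (6x^2)(x - 8) = 6x^3 - 48x^2
  (3x)(x - 8) = 3x^2 - 24x
  (-3)(x - 8) = -3x + 24
Sum: 6x^3 - 45x^2 - 27x + 24


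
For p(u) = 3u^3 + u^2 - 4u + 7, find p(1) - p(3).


p(1) = 7
p(3) = 85
p(1) - p(3) = 7 - 85 = -78


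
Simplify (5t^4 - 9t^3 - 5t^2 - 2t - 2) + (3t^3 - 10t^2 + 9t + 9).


Align terms by degree and add:
  5t^4 - 9t^3 - 5t^2 - 2t - 2
+ 3t^3 - 10t^2 + 9t + 9
= 5t^4 - 6t^3 - 15t^2 + 7t + 7


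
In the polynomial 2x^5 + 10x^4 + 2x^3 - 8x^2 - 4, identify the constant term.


Read off the constant term: -4


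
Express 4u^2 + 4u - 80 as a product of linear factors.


Roots satisfy r1 + r2 = -b/a = -1 and r1*r2 = c/a = -20.
So r1 = 4, r2 = -5.
4u^2 + 4u - 80 = 4(u - r1)(u - r2) = 4(u - 4)(u + 5)


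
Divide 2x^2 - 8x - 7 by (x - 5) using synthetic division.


Synthetic division with c = 5. Coefficients: 2, -8, -7
Bring down 2.
  2 * 5 = 10; 10 - 8 = 2
  2 * 5 = 10; 10 - 7 = 3
Quotient: 2x + 2, Remainder: 3


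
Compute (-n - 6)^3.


Expand (-n - 6)^3 by repeated multiplication:
  (-n - 6)^2 = n^2 + 12n + 36
= -n^3 - 18n^2 - 108n - 216


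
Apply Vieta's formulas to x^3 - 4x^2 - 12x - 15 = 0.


Monic cubic x^3+bx^2+cx+d=0: sum=-b, pairwise sum=c, product=-d.
b=-4, c=-12, d=-15
r1+r2+r3 = 4
r1r2+r1r3+r2r3 = -12
r1r2r3 = 15


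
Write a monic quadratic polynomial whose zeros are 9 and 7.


p(x) = (x - 9)(x - 7)
Expand: x^2 - 16x + 63


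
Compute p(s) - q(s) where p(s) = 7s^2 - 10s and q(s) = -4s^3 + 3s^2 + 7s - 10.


Distribute the minus sign:
  (7s^2 - 10s)
- (-4s^3 + 3s^2 + 7s - 10)
Negate second polynomial: 4s^3 - 3s^2 - 7s + 10
Add: 4s^3 + 4s^2 - 17s + 10


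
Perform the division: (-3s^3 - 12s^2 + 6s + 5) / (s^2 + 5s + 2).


(-3s^3 - 12s^2 + 6s + 5) / (s^2 + 5s + 2)
Step 1: -3s * (s^2 + 5s + 2) = -3s^3 - 15s^2 - 6s; subtract.
Step 2: 3 * (s^2 + 5s + 2) = 3s^2 + 15s + 6; subtract.
Quotient: -3s + 3, Remainder: -3s - 1


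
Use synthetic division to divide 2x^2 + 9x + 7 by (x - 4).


Synthetic division with c = 4. Coefficients: 2, 9, 7
Bring down 2.
  2 * 4 = 8; 8 + 9 = 17
  17 * 4 = 68; 68 + 7 = 75
Quotient: 2x + 17, Remainder: 75


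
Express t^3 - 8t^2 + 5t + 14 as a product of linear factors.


Try integer roots (divisors of 14). t=-1: p(-1)=0.
Divide out (t + 1): quotient is t^2 - 9t + 14.
Factor the quadratic: (t - 7)(t - 2)
Result: (t + 1)(t - 7)(t - 2)


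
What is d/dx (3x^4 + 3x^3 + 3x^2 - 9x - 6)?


Apply the power rule term by term:
  d/dx(3x^4) = 12x^3
  d/dx(3x^3) = 9x^2
  d/dx(3x^2) = 6x
  d/dx(-9x) = -9
  d/dx(-6) = 0
p'(x) = 12x^3 + 9x^2 + 6x - 9


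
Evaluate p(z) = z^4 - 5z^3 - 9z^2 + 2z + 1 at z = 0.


Using direct substitution:
  1 * (0)^4 = 0
  -5 * (0)^3 = 0
  -9 * (0)^2 = 0
  2 * (0)^1 = 0
  constant: 1
Sum = 0 + 0 + 0 + 0 + 1 = 1


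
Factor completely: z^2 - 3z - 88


Roots satisfy r1 + r2 = -b/a = 3 and r1*r2 = c/a = -88.
So r1 = -8, r2 = 11.
z^2 - 3z - 88 = (z - r1)(z - r2) = (z + 8)(z - 11)


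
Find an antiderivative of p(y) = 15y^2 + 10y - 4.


Reverse power rule on each term:
  ∫ 15y^2 dy = 5y^3
  ∫ 10y dy = 5y^2
  ∫ -4 dy = -4y
F(y) = 5y^3 + 5y^2 - 4y + C


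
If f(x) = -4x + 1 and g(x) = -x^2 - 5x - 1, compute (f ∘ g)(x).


Substitute g(x) into f:
f(g(x)) = -4*(-x^2 - 5x - 1) + 1
Expand and combine: 4x^2 + 20x + 5


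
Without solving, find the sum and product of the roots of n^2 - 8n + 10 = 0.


For an^2+bn+c=0: sum = -b/a, product = c/a.
a=1, b=-8, c=10
Sum = -(-8)/1 = 8
Product = (10)/1 = 10


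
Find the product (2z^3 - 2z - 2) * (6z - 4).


Distribute each term of the first polynomial:
  (2z^3)(6z - 4) = 12z^4 - 8z^3
  (-2z)(6z - 4) = -12z^2 + 8z
  (-2)(6z - 4) = -12z + 8
Sum: 12z^4 - 8z^3 - 12z^2 - 4z + 8


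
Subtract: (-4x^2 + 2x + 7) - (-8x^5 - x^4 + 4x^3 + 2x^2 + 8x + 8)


Distribute the minus sign:
  (-4x^2 + 2x + 7)
- (-8x^5 - x^4 + 4x^3 + 2x^2 + 8x + 8)
Negate second polynomial: 8x^5 + x^4 - 4x^3 - 2x^2 - 8x - 8
Add: 8x^5 + x^4 - 4x^3 - 6x^2 - 6x - 1


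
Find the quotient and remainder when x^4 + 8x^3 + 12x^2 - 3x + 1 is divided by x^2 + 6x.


(x^4 + 8x^3 + 12x^2 - 3x + 1) / (x^2 + 6x)
Step 1: x^2 * (x^2 + 6x) = x^4 + 6x^3; subtract.
Step 2: 2x * (x^2 + 6x) = 2x^3 + 12x^2; subtract.
Step 3: 0 * (x^2 + 6x) = 0; subtract.
Quotient: x^2 + 2x, Remainder: -3x + 1


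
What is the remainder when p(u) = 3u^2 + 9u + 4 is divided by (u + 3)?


By the Remainder Theorem, the remainder equals p(-3):
  3*(-3)^2 = 27
  9*(-3)^1 = -27
  constant: 4
Sum: 27 - 27 + 4 = 4


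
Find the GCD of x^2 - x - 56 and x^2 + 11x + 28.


Factor each:
  x^2 - x - 56 = (x + 7)(x - 8)
  x^2 + 11x + 28 = (x + 7)(x + 4)
Common monic factor: x + 7


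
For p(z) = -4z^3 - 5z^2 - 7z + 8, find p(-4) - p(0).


p(-4) = 212
p(0) = 8
p(-4) - p(0) = 212 - 8 = 204


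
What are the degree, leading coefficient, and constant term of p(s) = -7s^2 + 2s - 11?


Highest power of s is 2, with coefficient -7. Constant term is -11.
Degree = 2, leading coefficient = -7, constant term = -11


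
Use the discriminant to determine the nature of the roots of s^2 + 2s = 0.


D = b^2 - 4ac = (2)^2 - 4(1)(0) = 4 = 4
Since D > 0: two distinct rational roots


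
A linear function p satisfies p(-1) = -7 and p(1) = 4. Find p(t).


p(t) = mt + b. Using p(-1)=-7, p(1)=4:
m = (-7 - 4)/(-1 - 1) = -11/-2 = 11/2
b = -7 - m*(-1) = -7 + 11/2 = -3/2
p(t) = (11/2)t - (3/2)


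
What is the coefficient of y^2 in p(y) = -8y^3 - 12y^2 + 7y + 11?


Read off the coefficient of y^2: -12


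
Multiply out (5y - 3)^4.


Expand (5y - 3)^4 by repeated multiplication:
  (5y - 3)^2 = 25y^2 - 30y + 9
  (5y - 3)^3 = 125y^3 - 225y^2 + 135y - 27
= 625y^4 - 1500y^3 + 1350y^2 - 540y + 81


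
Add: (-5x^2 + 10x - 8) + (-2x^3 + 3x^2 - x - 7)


Align terms by degree and add:
  -5x^2 + 10x - 8
  -2x^3 + 3x^2 - x - 7
= -2x^3 - 2x^2 + 9x - 15


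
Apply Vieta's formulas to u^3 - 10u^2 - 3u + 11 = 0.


Monic cubic u^3+bu^2+cu+d=0: sum=-b, pairwise sum=c, product=-d.
b=-10, c=-3, d=11
r1+r2+r3 = 10
r1r2+r1r3+r2r3 = -3
r1r2r3 = -11


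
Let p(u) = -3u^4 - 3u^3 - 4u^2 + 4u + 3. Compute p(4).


Using direct substitution:
  -3 * (4)^4 = -768
  -3 * (4)^3 = -192
  -4 * (4)^2 = -64
  4 * (4)^1 = 16
  constant: 3
Sum = -768 - 192 - 64 + 16 + 3 = -1005


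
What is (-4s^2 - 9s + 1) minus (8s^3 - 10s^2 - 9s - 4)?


Distribute the minus sign:
  (-4s^2 - 9s + 1)
- (8s^3 - 10s^2 - 9s - 4)
Negate second polynomial: -8s^3 + 10s^2 + 9s + 4
Add: -8s^3 + 6s^2 + 5


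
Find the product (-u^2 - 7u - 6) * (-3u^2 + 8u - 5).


Distribute each term of the first polynomial:
  (-u^2)(-3u^2 + 8u - 5) = 3u^4 - 8u^3 + 5u^2
  (-7u)(-3u^2 + 8u - 5) = 21u^3 - 56u^2 + 35u
  (-6)(-3u^2 + 8u - 5) = 18u^2 - 48u + 30
Sum: 3u^4 + 13u^3 - 33u^2 - 13u + 30


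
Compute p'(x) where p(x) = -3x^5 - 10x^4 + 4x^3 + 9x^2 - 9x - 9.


Apply the power rule term by term:
  d/dx(-3x^5) = -15x^4
  d/dx(-10x^4) = -40x^3
  d/dx(4x^3) = 12x^2
  d/dx(9x^2) = 18x
  d/dx(-9x) = -9
  d/dx(-9) = 0
p'(x) = -15x^4 - 40x^3 + 12x^2 + 18x - 9


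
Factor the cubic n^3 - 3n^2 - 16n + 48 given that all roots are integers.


Try integer roots (divisors of 48). n=-4: p(-4)=0.
Divide out (n + 4): quotient is n^2 - 7n + 12.
Factor the quadratic: (n - 4)(n - 3)
Result: (n + 4)(n - 4)(n - 3)


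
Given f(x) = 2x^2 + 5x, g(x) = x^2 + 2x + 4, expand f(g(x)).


Substitute g(x) into f:
f(g(x)) = 2*(x^2 + 2x + 4)^2 + 5*(x^2 + 2x + 4)
(x^2 + 2x + 4)^2 = x^4 + 4x^3 + 12x^2 + 16x + 16
Expand and combine: 2x^4 + 8x^3 + 29x^2 + 42x + 52


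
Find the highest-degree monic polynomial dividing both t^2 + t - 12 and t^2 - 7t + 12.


Factor each:
  t^2 + t - 12 = (t - 3)(t + 4)
  t^2 - 7t + 12 = (t - 3)(t - 4)
Common monic factor: t - 3


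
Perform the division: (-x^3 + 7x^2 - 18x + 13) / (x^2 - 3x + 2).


(-x^3 + 7x^2 - 18x + 13) / (x^2 - 3x + 2)
Step 1: -x * (x^2 - 3x + 2) = -x^3 + 3x^2 - 2x; subtract.
Step 2: 4 * (x^2 - 3x + 2) = 4x^2 - 12x + 8; subtract.
Quotient: -x + 4, Remainder: -4x + 5


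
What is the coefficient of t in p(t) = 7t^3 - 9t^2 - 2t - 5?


Read off the coefficient of t: -2


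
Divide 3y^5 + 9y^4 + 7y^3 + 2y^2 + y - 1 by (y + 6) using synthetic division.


Synthetic division with c = -6. Coefficients: 3, 9, 7, 2, 1, -1
Bring down 3.
  3 * -6 = -18; -18 + 9 = -9
  -9 * -6 = 54; 54 + 7 = 61
  61 * -6 = -366; -366 + 2 = -364
  -364 * -6 = 2184; 2184 + 1 = 2185
  2185 * -6 = -13110; -13110 - 1 = -13111
Quotient: 3y^4 - 9y^3 + 61y^2 - 364y + 2185, Remainder: -13111


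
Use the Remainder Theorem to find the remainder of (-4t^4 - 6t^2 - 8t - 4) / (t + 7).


By the Remainder Theorem, the remainder equals p(-7):
  -4*(-7)^4 = -9604
  0*(-7)^3 = 0
  -6*(-7)^2 = -294
  -8*(-7)^1 = 56
  constant: -4
Sum: -9604 + 0 - 294 + 56 - 4 = -9846


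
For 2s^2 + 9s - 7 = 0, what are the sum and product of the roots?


For as^2+bs+c=0: sum = -b/a, product = c/a.
a=2, b=9, c=-7
Sum = -(9)/2 = -9/2
Product = (-7)/2 = -7/2


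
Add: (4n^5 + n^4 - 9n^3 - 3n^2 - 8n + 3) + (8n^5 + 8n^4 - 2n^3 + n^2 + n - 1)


Align terms by degree and add:
  4n^5 + n^4 - 9n^3 - 3n^2 - 8n + 3
+ 8n^5 + 8n^4 - 2n^3 + n^2 + n - 1
= 12n^5 + 9n^4 - 11n^3 - 2n^2 - 7n + 2


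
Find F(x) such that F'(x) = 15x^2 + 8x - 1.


Reverse power rule on each term:
  ∫ 15x^2 dx = 5x^3
  ∫ 8x dx = 4x^2
  ∫ -1 dx = -x
F(x) = 5x^3 + 4x^2 - x + C


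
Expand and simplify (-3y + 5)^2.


Expand (-3y + 5)^2 by repeated multiplication:
= 9y^2 - 30y + 25


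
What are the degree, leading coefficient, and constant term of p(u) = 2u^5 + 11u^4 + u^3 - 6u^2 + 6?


Highest power of u is 5, with coefficient 2. Constant term is 6.
Degree = 5, leading coefficient = 2, constant term = 6


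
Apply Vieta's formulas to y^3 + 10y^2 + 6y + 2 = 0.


Monic cubic y^3+by^2+cy+d=0: sum=-b, pairwise sum=c, product=-d.
b=10, c=6, d=2
r1+r2+r3 = -10
r1r2+r1r3+r2r3 = 6
r1r2r3 = -2


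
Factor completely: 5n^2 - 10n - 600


Roots satisfy r1 + r2 = -b/a = 2 and r1*r2 = c/a = -120.
So r1 = -10, r2 = 12.
5n^2 - 10n - 600 = 5(n - r1)(n - r2) = 5(n + 10)(n - 12)


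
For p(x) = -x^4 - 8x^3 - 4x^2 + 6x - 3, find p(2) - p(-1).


p(2) = -87
p(-1) = -6
p(2) - p(-1) = -87 + 6 = -81


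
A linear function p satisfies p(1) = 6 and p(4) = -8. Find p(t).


p(t) = mt + b. Using p(1)=6, p(4)=-8:
m = (6 + 8)/(1 - 4) = 14/-3 = -14/3
b = 6 - m*(1) = 6 + 14/3 = 32/3
p(t) = -(14/3)t + (32/3)


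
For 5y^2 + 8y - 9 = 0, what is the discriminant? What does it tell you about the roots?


D = b^2 - 4ac = (8)^2 - 4(5)(-9) = 64 + 180 = 244
Since D > 0: two distinct irrational roots


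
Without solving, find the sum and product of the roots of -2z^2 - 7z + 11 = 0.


For az^2+bz+c=0: sum = -b/a, product = c/a.
a=-2, b=-7, c=11
Sum = -(-7)/-2 = -7/2
Product = (11)/-2 = -11/2
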